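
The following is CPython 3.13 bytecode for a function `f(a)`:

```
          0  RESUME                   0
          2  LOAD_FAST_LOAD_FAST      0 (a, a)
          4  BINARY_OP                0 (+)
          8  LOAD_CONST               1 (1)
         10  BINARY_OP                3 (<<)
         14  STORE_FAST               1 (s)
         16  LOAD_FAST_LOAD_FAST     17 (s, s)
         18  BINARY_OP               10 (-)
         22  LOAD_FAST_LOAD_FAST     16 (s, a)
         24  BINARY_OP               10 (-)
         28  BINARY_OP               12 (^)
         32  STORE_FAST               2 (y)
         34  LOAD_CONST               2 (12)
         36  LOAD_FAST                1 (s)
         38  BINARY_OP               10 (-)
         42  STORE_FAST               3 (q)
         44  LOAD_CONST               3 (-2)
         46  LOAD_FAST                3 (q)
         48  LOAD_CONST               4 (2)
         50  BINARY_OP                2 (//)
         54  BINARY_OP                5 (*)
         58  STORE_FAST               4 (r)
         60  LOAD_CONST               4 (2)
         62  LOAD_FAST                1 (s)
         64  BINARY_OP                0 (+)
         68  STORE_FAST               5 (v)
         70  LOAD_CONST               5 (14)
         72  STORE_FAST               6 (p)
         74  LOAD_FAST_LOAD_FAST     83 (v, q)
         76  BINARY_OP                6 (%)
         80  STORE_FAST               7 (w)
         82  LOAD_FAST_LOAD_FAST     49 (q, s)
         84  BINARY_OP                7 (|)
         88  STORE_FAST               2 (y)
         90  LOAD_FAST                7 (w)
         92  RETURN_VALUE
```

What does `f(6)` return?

LOAD_FAST_LOAD_FAST a,a → push 6,6. Stack: [6, 6]
BINARY_OP + → 6 + 6 = 12. Stack: [12]
LOAD_CONST → push 1. Stack: [12, 1]
BINARY_OP << → 12 << 1 = 24. Stack: [24]
STORE_FAST s → s=24. Stack: []
LOAD_FAST_LOAD_FAST s,s → push 24,24. Stack: [24, 24]
BINARY_OP - → 24 - 24 = 0. Stack: [0]
LOAD_FAST_LOAD_FAST s,a → push 24,6. Stack: [0, 24, 6]
BINARY_OP - → 24 - 6 = 18. Stack: [0, 18]
BINARY_OP ^ → 0 ^ 18 = 18. Stack: [18]
STORE_FAST y → y=18. Stack: []
LOAD_CONST → push 12. Stack: [12]
LOAD_FAST s → push 24. Stack: [12, 24]
BINARY_OP - → 12 - 24 = -12. Stack: [-12]
STORE_FAST q → q=-12. Stack: []
LOAD_CONST → push -2. Stack: [-2]
LOAD_FAST q → push -12. Stack: [-2, -12]
LOAD_CONST → push 2. Stack: [-2, -12, 2]
BINARY_OP // → -12 // 2 = -6. Stack: [-2, -6]
BINARY_OP * → -2 * -6 = 12. Stack: [12]
STORE_FAST r → r=12. Stack: []
LOAD_CONST → push 2. Stack: [2]
LOAD_FAST s → push 24. Stack: [2, 24]
BINARY_OP + → 2 + 24 = 26. Stack: [26]
STORE_FAST v → v=26. Stack: []
LOAD_CONST → push 14. Stack: [14]
STORE_FAST p → p=14. Stack: []
LOAD_FAST_LOAD_FAST v,q → push 26,-12. Stack: [26, -12]
BINARY_OP % → 26 % -12 = -10. Stack: [-10]
STORE_FAST w → w=-10. Stack: []
LOAD_FAST_LOAD_FAST q,s → push -12,24. Stack: [-12, 24]
BINARY_OP | → -12 | 24 = -4. Stack: [-4]
STORE_FAST y → y=-4. Stack: []
LOAD_FAST w → push -10. Stack: [-10]
RETURN_VALUE → return -10.

-10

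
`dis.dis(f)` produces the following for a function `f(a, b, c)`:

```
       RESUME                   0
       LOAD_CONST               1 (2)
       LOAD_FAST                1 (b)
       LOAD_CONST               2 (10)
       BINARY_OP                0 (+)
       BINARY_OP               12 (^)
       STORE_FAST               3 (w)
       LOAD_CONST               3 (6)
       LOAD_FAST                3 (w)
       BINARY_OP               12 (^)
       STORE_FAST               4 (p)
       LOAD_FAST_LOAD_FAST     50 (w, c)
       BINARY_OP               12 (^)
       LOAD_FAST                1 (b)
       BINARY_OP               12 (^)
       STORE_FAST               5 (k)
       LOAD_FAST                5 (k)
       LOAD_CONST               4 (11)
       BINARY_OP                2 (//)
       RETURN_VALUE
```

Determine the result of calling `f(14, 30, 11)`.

LOAD_CONST → push 2. Stack: [2]
LOAD_FAST b → push 30. Stack: [2, 30]
LOAD_CONST → push 10. Stack: [2, 30, 10]
BINARY_OP + → 30 + 10 = 40. Stack: [2, 40]
BINARY_OP ^ → 2 ^ 40 = 42. Stack: [42]
STORE_FAST w → w=42. Stack: []
LOAD_CONST → push 6. Stack: [6]
LOAD_FAST w → push 42. Stack: [6, 42]
BINARY_OP ^ → 6 ^ 42 = 44. Stack: [44]
STORE_FAST p → p=44. Stack: []
LOAD_FAST_LOAD_FAST w,c → push 42,11. Stack: [42, 11]
BINARY_OP ^ → 42 ^ 11 = 33. Stack: [33]
LOAD_FAST b → push 30. Stack: [33, 30]
BINARY_OP ^ → 33 ^ 30 = 63. Stack: [63]
STORE_FAST k → k=63. Stack: []
LOAD_FAST k → push 63. Stack: [63]
LOAD_CONST → push 11. Stack: [63, 11]
BINARY_OP // → 63 // 11 = 5. Stack: [5]
RETURN_VALUE → return 5.

5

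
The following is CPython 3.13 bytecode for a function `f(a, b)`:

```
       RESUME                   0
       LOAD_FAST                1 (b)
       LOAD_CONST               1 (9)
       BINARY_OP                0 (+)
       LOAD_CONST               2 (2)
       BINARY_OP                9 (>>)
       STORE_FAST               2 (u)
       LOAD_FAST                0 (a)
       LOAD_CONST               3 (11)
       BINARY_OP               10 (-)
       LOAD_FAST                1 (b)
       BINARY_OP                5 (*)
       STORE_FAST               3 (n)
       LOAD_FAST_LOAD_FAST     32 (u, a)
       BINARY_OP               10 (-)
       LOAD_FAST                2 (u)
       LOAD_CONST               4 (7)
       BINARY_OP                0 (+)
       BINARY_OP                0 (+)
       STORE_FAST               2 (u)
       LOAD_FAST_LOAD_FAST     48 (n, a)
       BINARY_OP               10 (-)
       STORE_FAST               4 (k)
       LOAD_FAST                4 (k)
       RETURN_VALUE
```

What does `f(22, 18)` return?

176

LOAD_FAST b → push 18. Stack: [18]
LOAD_CONST → push 9. Stack: [18, 9]
BINARY_OP + → 18 + 9 = 27. Stack: [27]
LOAD_CONST → push 2. Stack: [27, 2]
BINARY_OP >> → 27 >> 2 = 6. Stack: [6]
STORE_FAST u → u=6. Stack: []
LOAD_FAST a → push 22. Stack: [22]
LOAD_CONST → push 11. Stack: [22, 11]
BINARY_OP - → 22 - 11 = 11. Stack: [11]
LOAD_FAST b → push 18. Stack: [11, 18]
BINARY_OP * → 11 * 18 = 198. Stack: [198]
STORE_FAST n → n=198. Stack: []
LOAD_FAST_LOAD_FAST u,a → push 6,22. Stack: [6, 22]
BINARY_OP - → 6 - 22 = -16. Stack: [-16]
LOAD_FAST u → push 6. Stack: [-16, 6]
LOAD_CONST → push 7. Stack: [-16, 6, 7]
BINARY_OP + → 6 + 7 = 13. Stack: [-16, 13]
BINARY_OP + → -16 + 13 = -3. Stack: [-3]
STORE_FAST u → u=-3. Stack: []
LOAD_FAST_LOAD_FAST n,a → push 198,22. Stack: [198, 22]
BINARY_OP - → 198 - 22 = 176. Stack: [176]
STORE_FAST k → k=176. Stack: []
LOAD_FAST k → push 176. Stack: [176]
RETURN_VALUE → return 176.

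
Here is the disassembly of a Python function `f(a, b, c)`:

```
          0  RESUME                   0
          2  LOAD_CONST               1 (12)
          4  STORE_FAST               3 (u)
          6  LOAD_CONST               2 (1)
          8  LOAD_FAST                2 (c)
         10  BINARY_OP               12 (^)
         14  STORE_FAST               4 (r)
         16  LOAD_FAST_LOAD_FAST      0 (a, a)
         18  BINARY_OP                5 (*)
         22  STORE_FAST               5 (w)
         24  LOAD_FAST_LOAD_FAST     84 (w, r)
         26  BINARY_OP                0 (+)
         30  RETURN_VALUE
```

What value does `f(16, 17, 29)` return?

284

LOAD_CONST → push 12. Stack: [12]
STORE_FAST u → u=12. Stack: []
LOAD_CONST → push 1. Stack: [1]
LOAD_FAST c → push 29. Stack: [1, 29]
BINARY_OP ^ → 1 ^ 29 = 28. Stack: [28]
STORE_FAST r → r=28. Stack: []
LOAD_FAST_LOAD_FAST a,a → push 16,16. Stack: [16, 16]
BINARY_OP * → 16 * 16 = 256. Stack: [256]
STORE_FAST w → w=256. Stack: []
LOAD_FAST_LOAD_FAST w,r → push 256,28. Stack: [256, 28]
BINARY_OP + → 256 + 28 = 284. Stack: [284]
RETURN_VALUE → return 284.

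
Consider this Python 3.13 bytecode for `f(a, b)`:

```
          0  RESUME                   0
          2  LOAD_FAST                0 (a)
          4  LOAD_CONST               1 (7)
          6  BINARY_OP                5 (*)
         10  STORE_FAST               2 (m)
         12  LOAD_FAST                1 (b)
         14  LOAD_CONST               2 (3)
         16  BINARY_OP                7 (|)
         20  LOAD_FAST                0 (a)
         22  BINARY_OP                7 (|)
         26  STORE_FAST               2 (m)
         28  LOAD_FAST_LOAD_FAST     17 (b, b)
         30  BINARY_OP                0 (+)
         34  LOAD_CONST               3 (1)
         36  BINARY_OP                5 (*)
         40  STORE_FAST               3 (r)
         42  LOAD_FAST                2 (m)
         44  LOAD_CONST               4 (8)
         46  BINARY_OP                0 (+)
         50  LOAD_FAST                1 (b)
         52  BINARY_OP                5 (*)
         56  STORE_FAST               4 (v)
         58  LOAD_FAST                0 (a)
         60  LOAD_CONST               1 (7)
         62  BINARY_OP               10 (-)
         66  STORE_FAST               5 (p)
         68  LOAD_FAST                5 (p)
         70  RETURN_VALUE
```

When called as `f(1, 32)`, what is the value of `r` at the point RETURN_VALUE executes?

LOAD_FAST a → push 1. Stack: [1]
LOAD_CONST → push 7. Stack: [1, 7]
BINARY_OP * → 1 * 7 = 7. Stack: [7]
STORE_FAST m → m=7. Stack: []
LOAD_FAST b → push 32. Stack: [32]
LOAD_CONST → push 3. Stack: [32, 3]
BINARY_OP | → 32 | 3 = 35. Stack: [35]
LOAD_FAST a → push 1. Stack: [35, 1]
BINARY_OP | → 35 | 1 = 35. Stack: [35]
STORE_FAST m → m=35. Stack: []
LOAD_FAST_LOAD_FAST b,b → push 32,32. Stack: [32, 32]
BINARY_OP + → 32 + 32 = 64. Stack: [64]
LOAD_CONST → push 1. Stack: [64, 1]
BINARY_OP * → 64 * 1 = 64. Stack: [64]
STORE_FAST r → r=64. Stack: []
LOAD_FAST m → push 35. Stack: [35]
LOAD_CONST → push 8. Stack: [35, 8]
BINARY_OP + → 35 + 8 = 43. Stack: [43]
LOAD_FAST b → push 32. Stack: [43, 32]
BINARY_OP * → 43 * 32 = 1376. Stack: [1376]
STORE_FAST v → v=1376. Stack: []
LOAD_FAST a → push 1. Stack: [1]
LOAD_CONST → push 7. Stack: [1, 7]
BINARY_OP - → 1 - 7 = -6. Stack: [-6]
STORE_FAST p → p=-6. Stack: []
LOAD_FAST p → push -6. Stack: [-6]
RETURN_VALUE → return -6.

64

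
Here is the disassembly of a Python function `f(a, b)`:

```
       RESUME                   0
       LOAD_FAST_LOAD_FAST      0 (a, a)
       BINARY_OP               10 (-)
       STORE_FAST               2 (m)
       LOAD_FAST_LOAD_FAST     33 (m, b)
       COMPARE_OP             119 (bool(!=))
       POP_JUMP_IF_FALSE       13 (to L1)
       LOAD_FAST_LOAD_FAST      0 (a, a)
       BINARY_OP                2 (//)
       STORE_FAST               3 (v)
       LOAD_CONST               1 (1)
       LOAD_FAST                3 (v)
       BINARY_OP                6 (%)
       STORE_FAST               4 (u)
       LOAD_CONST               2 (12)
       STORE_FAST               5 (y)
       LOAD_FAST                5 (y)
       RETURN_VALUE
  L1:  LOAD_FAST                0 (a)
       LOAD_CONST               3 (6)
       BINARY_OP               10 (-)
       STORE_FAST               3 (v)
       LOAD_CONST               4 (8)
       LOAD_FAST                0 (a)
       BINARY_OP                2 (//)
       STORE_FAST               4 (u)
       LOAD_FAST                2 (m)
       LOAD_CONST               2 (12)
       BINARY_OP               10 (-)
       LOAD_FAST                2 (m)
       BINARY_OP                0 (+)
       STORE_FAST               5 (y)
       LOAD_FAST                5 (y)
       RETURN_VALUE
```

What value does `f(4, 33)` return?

LOAD_FAST_LOAD_FAST a,a → push 4,4. Stack: [4, 4]
BINARY_OP - → 4 - 4 = 0. Stack: [0]
STORE_FAST m → m=0. Stack: []
LOAD_FAST_LOAD_FAST m,b → push 0,33. Stack: [0, 33]
COMPARE_OP bool(!=) → 0 vs 33 = True. Stack: [True]
POP_JUMP_IF_FALSE → pop True; no jump. Stack: []
LOAD_FAST_LOAD_FAST a,a → push 4,4. Stack: [4, 4]
BINARY_OP // → 4 // 4 = 1. Stack: [1]
STORE_FAST v → v=1. Stack: []
LOAD_CONST → push 1. Stack: [1]
LOAD_FAST v → push 1. Stack: [1, 1]
BINARY_OP % → 1 % 1 = 0. Stack: [0]
STORE_FAST u → u=0. Stack: []
LOAD_CONST → push 12. Stack: [12]
STORE_FAST y → y=12. Stack: []
LOAD_FAST y → push 12. Stack: [12]
RETURN_VALUE → return 12.

12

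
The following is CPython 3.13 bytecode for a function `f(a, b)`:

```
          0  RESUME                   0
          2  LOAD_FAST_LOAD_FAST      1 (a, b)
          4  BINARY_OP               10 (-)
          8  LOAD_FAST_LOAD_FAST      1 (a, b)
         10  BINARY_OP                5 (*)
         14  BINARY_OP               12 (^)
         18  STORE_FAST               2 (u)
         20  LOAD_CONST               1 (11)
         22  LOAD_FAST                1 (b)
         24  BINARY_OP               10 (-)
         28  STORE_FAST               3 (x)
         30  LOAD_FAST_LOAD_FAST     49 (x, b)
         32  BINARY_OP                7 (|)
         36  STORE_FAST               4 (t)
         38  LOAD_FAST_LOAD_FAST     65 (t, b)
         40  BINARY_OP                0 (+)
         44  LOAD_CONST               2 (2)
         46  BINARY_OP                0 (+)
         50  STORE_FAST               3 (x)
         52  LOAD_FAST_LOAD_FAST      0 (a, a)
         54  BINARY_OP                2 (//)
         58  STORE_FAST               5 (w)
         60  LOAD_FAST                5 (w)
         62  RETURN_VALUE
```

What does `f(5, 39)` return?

LOAD_FAST_LOAD_FAST a,b → push 5,39. Stack: [5, 39]
BINARY_OP - → 5 - 39 = -34. Stack: [-34]
LOAD_FAST_LOAD_FAST a,b → push 5,39. Stack: [-34, 5, 39]
BINARY_OP * → 5 * 39 = 195. Stack: [-34, 195]
BINARY_OP ^ → -34 ^ 195 = -227. Stack: [-227]
STORE_FAST u → u=-227. Stack: []
LOAD_CONST → push 11. Stack: [11]
LOAD_FAST b → push 39. Stack: [11, 39]
BINARY_OP - → 11 - 39 = -28. Stack: [-28]
STORE_FAST x → x=-28. Stack: []
LOAD_FAST_LOAD_FAST x,b → push -28,39. Stack: [-28, 39]
BINARY_OP | → -28 | 39 = -25. Stack: [-25]
STORE_FAST t → t=-25. Stack: []
LOAD_FAST_LOAD_FAST t,b → push -25,39. Stack: [-25, 39]
BINARY_OP + → -25 + 39 = 14. Stack: [14]
LOAD_CONST → push 2. Stack: [14, 2]
BINARY_OP + → 14 + 2 = 16. Stack: [16]
STORE_FAST x → x=16. Stack: []
LOAD_FAST_LOAD_FAST a,a → push 5,5. Stack: [5, 5]
BINARY_OP // → 5 // 5 = 1. Stack: [1]
STORE_FAST w → w=1. Stack: []
LOAD_FAST w → push 1. Stack: [1]
RETURN_VALUE → return 1.

1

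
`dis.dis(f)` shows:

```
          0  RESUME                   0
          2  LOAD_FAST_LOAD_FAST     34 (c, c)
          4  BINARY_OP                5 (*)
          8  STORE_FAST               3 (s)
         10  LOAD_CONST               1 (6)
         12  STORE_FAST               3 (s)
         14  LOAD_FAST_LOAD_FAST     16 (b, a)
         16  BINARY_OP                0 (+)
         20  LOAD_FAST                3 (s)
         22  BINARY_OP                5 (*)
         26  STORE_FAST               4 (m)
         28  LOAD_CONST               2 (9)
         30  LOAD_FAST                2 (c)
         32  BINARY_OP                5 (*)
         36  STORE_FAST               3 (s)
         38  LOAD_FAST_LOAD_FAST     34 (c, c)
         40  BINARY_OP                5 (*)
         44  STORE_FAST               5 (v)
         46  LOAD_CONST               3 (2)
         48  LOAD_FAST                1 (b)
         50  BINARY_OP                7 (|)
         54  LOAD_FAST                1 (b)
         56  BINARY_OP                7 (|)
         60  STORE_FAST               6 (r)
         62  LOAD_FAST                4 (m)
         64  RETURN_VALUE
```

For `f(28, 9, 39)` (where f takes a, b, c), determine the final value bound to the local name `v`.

LOAD_FAST_LOAD_FAST c,c → push 39,39. Stack: [39, 39]
BINARY_OP * → 39 * 39 = 1521. Stack: [1521]
STORE_FAST s → s=1521. Stack: []
LOAD_CONST → push 6. Stack: [6]
STORE_FAST s → s=6. Stack: []
LOAD_FAST_LOAD_FAST b,a → push 9,28. Stack: [9, 28]
BINARY_OP + → 9 + 28 = 37. Stack: [37]
LOAD_FAST s → push 6. Stack: [37, 6]
BINARY_OP * → 37 * 6 = 222. Stack: [222]
STORE_FAST m → m=222. Stack: []
LOAD_CONST → push 9. Stack: [9]
LOAD_FAST c → push 39. Stack: [9, 39]
BINARY_OP * → 9 * 39 = 351. Stack: [351]
STORE_FAST s → s=351. Stack: []
LOAD_FAST_LOAD_FAST c,c → push 39,39. Stack: [39, 39]
BINARY_OP * → 39 * 39 = 1521. Stack: [1521]
STORE_FAST v → v=1521. Stack: []
LOAD_CONST → push 2. Stack: [2]
LOAD_FAST b → push 9. Stack: [2, 9]
BINARY_OP | → 2 | 9 = 11. Stack: [11]
LOAD_FAST b → push 9. Stack: [11, 9]
BINARY_OP | → 11 | 9 = 11. Stack: [11]
STORE_FAST r → r=11. Stack: []
LOAD_FAST m → push 222. Stack: [222]
RETURN_VALUE → return 222.

1521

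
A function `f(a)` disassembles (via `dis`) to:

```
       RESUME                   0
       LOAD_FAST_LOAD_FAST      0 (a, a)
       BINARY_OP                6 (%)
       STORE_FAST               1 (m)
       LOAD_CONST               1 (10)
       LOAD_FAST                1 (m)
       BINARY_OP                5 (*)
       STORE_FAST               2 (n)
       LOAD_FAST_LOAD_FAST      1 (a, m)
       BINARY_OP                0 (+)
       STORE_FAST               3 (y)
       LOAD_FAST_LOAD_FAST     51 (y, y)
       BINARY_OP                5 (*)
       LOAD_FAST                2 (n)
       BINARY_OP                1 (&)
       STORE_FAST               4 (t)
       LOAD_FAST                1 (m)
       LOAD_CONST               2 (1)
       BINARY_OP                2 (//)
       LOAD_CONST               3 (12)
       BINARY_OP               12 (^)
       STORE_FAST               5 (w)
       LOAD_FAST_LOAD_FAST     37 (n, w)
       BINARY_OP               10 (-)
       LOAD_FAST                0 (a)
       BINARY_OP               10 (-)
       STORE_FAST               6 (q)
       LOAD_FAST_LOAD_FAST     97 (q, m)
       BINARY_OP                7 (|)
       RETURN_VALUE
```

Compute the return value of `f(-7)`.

LOAD_FAST_LOAD_FAST a,a → push -7,-7. Stack: [-7, -7]
BINARY_OP % → -7 % -7 = 0. Stack: [0]
STORE_FAST m → m=0. Stack: []
LOAD_CONST → push 10. Stack: [10]
LOAD_FAST m → push 0. Stack: [10, 0]
BINARY_OP * → 10 * 0 = 0. Stack: [0]
STORE_FAST n → n=0. Stack: []
LOAD_FAST_LOAD_FAST a,m → push -7,0. Stack: [-7, 0]
BINARY_OP + → -7 + 0 = -7. Stack: [-7]
STORE_FAST y → y=-7. Stack: []
LOAD_FAST_LOAD_FAST y,y → push -7,-7. Stack: [-7, -7]
BINARY_OP * → -7 * -7 = 49. Stack: [49]
LOAD_FAST n → push 0. Stack: [49, 0]
BINARY_OP & → 49 & 0 = 0. Stack: [0]
STORE_FAST t → t=0. Stack: []
LOAD_FAST m → push 0. Stack: [0]
LOAD_CONST → push 1. Stack: [0, 1]
BINARY_OP // → 0 // 1 = 0. Stack: [0]
LOAD_CONST → push 12. Stack: [0, 12]
BINARY_OP ^ → 0 ^ 12 = 12. Stack: [12]
STORE_FAST w → w=12. Stack: []
LOAD_FAST_LOAD_FAST n,w → push 0,12. Stack: [0, 12]
BINARY_OP - → 0 - 12 = -12. Stack: [-12]
LOAD_FAST a → push -7. Stack: [-12, -7]
BINARY_OP - → -12 - -7 = -5. Stack: [-5]
STORE_FAST q → q=-5. Stack: []
LOAD_FAST_LOAD_FAST q,m → push -5,0. Stack: [-5, 0]
BINARY_OP | → -5 | 0 = -5. Stack: [-5]
RETURN_VALUE → return -5.

-5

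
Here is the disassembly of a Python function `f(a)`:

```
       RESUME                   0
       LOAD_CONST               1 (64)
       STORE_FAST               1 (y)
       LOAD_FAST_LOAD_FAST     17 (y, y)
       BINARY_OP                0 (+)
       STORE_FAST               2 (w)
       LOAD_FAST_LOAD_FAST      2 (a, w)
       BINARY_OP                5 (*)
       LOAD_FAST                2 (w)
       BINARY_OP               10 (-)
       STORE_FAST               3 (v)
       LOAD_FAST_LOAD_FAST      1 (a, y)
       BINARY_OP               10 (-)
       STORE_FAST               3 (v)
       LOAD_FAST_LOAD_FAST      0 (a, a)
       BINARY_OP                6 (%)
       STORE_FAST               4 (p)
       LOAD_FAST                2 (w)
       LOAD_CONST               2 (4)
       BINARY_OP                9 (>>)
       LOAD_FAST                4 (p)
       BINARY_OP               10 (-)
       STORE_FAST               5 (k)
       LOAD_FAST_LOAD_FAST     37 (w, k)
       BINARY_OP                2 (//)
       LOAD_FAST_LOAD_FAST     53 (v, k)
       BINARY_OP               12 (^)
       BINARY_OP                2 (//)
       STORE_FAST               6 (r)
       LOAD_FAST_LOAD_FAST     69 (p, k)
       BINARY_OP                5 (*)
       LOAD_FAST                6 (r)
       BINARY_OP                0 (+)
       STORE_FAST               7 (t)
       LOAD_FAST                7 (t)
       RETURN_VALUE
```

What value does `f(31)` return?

-1

LOAD_CONST → push 64. Stack: [64]
STORE_FAST y → y=64. Stack: []
LOAD_FAST_LOAD_FAST y,y → push 64,64. Stack: [64, 64]
BINARY_OP + → 64 + 64 = 128. Stack: [128]
STORE_FAST w → w=128. Stack: []
LOAD_FAST_LOAD_FAST a,w → push 31,128. Stack: [31, 128]
BINARY_OP * → 31 * 128 = 3968. Stack: [3968]
LOAD_FAST w → push 128. Stack: [3968, 128]
BINARY_OP - → 3968 - 128 = 3840. Stack: [3840]
STORE_FAST v → v=3840. Stack: []
LOAD_FAST_LOAD_FAST a,y → push 31,64. Stack: [31, 64]
BINARY_OP - → 31 - 64 = -33. Stack: [-33]
STORE_FAST v → v=-33. Stack: []
LOAD_FAST_LOAD_FAST a,a → push 31,31. Stack: [31, 31]
BINARY_OP % → 31 % 31 = 0. Stack: [0]
STORE_FAST p → p=0. Stack: []
LOAD_FAST w → push 128. Stack: [128]
LOAD_CONST → push 4. Stack: [128, 4]
BINARY_OP >> → 128 >> 4 = 8. Stack: [8]
LOAD_FAST p → push 0. Stack: [8, 0]
BINARY_OP - → 8 - 0 = 8. Stack: [8]
STORE_FAST k → k=8. Stack: []
LOAD_FAST_LOAD_FAST w,k → push 128,8. Stack: [128, 8]
BINARY_OP // → 128 // 8 = 16. Stack: [16]
LOAD_FAST_LOAD_FAST v,k → push -33,8. Stack: [16, -33, 8]
BINARY_OP ^ → -33 ^ 8 = -41. Stack: [16, -41]
BINARY_OP // → 16 // -41 = -1. Stack: [-1]
STORE_FAST r → r=-1. Stack: []
LOAD_FAST_LOAD_FAST p,k → push 0,8. Stack: [0, 8]
BINARY_OP * → 0 * 8 = 0. Stack: [0]
LOAD_FAST r → push -1. Stack: [0, -1]
BINARY_OP + → 0 + -1 = -1. Stack: [-1]
STORE_FAST t → t=-1. Stack: []
LOAD_FAST t → push -1. Stack: [-1]
RETURN_VALUE → return -1.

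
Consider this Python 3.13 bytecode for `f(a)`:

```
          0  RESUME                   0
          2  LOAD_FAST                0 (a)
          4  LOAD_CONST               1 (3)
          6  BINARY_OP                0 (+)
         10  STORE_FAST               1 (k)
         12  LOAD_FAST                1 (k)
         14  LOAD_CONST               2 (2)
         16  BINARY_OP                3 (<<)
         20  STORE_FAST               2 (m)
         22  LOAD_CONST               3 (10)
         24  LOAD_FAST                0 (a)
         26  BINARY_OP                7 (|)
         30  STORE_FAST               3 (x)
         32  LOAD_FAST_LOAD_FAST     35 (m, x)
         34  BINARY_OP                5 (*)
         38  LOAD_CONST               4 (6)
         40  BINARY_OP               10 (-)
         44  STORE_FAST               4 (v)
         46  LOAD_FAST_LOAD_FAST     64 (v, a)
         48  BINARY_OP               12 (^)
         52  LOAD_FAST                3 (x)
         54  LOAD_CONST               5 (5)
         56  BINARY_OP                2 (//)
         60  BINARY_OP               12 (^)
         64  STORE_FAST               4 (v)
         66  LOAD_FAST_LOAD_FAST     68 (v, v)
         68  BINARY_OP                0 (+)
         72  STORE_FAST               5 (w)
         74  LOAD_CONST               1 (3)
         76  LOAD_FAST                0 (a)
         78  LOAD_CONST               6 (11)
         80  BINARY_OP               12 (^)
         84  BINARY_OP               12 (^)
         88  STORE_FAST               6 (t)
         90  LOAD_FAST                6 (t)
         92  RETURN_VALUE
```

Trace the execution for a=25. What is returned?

LOAD_FAST a → push 25. Stack: [25]
LOAD_CONST → push 3. Stack: [25, 3]
BINARY_OP + → 25 + 3 = 28. Stack: [28]
STORE_FAST k → k=28. Stack: []
LOAD_FAST k → push 28. Stack: [28]
LOAD_CONST → push 2. Stack: [28, 2]
BINARY_OP << → 28 << 2 = 112. Stack: [112]
STORE_FAST m → m=112. Stack: []
LOAD_CONST → push 10. Stack: [10]
LOAD_FAST a → push 25. Stack: [10, 25]
BINARY_OP | → 10 | 25 = 27. Stack: [27]
STORE_FAST x → x=27. Stack: []
LOAD_FAST_LOAD_FAST m,x → push 112,27. Stack: [112, 27]
BINARY_OP * → 112 * 27 = 3024. Stack: [3024]
LOAD_CONST → push 6. Stack: [3024, 6]
BINARY_OP - → 3024 - 6 = 3018. Stack: [3018]
STORE_FAST v → v=3018. Stack: []
LOAD_FAST_LOAD_FAST v,a → push 3018,25. Stack: [3018, 25]
BINARY_OP ^ → 3018 ^ 25 = 3027. Stack: [3027]
LOAD_FAST x → push 27. Stack: [3027, 27]
LOAD_CONST → push 5. Stack: [3027, 27, 5]
BINARY_OP // → 27 // 5 = 5. Stack: [3027, 5]
BINARY_OP ^ → 3027 ^ 5 = 3030. Stack: [3030]
STORE_FAST v → v=3030. Stack: []
LOAD_FAST_LOAD_FAST v,v → push 3030,3030. Stack: [3030, 3030]
BINARY_OP + → 3030 + 3030 = 6060. Stack: [6060]
STORE_FAST w → w=6060. Stack: []
LOAD_CONST → push 3. Stack: [3]
LOAD_FAST a → push 25. Stack: [3, 25]
LOAD_CONST → push 11. Stack: [3, 25, 11]
BINARY_OP ^ → 25 ^ 11 = 18. Stack: [3, 18]
BINARY_OP ^ → 3 ^ 18 = 17. Stack: [17]
STORE_FAST t → t=17. Stack: []
LOAD_FAST t → push 17. Stack: [17]
RETURN_VALUE → return 17.

17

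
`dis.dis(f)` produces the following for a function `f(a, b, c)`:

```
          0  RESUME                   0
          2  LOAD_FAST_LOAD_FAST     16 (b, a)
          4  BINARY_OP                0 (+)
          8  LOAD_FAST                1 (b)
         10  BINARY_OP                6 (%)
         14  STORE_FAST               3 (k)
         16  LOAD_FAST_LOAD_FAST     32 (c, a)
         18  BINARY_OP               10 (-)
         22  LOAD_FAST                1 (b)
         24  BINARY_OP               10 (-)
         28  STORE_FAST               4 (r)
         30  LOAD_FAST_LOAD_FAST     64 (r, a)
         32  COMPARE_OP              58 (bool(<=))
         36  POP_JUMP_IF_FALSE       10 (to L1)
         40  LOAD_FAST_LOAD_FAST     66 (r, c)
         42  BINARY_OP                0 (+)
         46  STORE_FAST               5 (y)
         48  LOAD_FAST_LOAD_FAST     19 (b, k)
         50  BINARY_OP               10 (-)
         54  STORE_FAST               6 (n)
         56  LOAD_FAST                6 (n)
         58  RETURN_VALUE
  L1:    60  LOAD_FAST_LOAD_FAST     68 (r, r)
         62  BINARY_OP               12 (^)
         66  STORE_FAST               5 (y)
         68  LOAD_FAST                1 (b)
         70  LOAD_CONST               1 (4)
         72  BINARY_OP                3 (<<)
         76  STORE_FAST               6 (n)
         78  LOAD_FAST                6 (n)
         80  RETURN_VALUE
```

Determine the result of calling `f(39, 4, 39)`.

LOAD_FAST_LOAD_FAST b,a → push 4,39. Stack: [4, 39]
BINARY_OP + → 4 + 39 = 43. Stack: [43]
LOAD_FAST b → push 4. Stack: [43, 4]
BINARY_OP % → 43 % 4 = 3. Stack: [3]
STORE_FAST k → k=3. Stack: []
LOAD_FAST_LOAD_FAST c,a → push 39,39. Stack: [39, 39]
BINARY_OP - → 39 - 39 = 0. Stack: [0]
LOAD_FAST b → push 4. Stack: [0, 4]
BINARY_OP - → 0 - 4 = -4. Stack: [-4]
STORE_FAST r → r=-4. Stack: []
LOAD_FAST_LOAD_FAST r,a → push -4,39. Stack: [-4, 39]
COMPARE_OP bool(<=) → -4 vs 39 = True. Stack: [True]
POP_JUMP_IF_FALSE → pop True; no jump. Stack: []
LOAD_FAST_LOAD_FAST r,c → push -4,39. Stack: [-4, 39]
BINARY_OP + → -4 + 39 = 35. Stack: [35]
STORE_FAST y → y=35. Stack: []
LOAD_FAST_LOAD_FAST b,k → push 4,3. Stack: [4, 3]
BINARY_OP - → 4 - 3 = 1. Stack: [1]
STORE_FAST n → n=1. Stack: []
LOAD_FAST n → push 1. Stack: [1]
RETURN_VALUE → return 1.

1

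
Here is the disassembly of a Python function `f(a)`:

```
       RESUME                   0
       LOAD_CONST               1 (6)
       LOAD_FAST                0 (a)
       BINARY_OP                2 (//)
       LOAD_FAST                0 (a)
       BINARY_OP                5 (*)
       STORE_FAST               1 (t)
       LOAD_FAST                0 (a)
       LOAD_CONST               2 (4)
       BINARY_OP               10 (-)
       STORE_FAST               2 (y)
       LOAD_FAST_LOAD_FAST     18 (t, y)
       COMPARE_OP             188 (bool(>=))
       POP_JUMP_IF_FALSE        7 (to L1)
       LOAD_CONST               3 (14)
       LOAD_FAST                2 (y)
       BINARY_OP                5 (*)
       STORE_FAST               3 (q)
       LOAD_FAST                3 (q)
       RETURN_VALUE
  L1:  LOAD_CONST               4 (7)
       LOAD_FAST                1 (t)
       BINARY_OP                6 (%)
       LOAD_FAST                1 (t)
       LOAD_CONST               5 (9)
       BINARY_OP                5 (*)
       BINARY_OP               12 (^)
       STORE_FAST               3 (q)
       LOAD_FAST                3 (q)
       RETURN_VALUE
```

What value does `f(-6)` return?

LOAD_CONST → push 6. Stack: [6]
LOAD_FAST a → push -6. Stack: [6, -6]
BINARY_OP // → 6 // -6 = -1. Stack: [-1]
LOAD_FAST a → push -6. Stack: [-1, -6]
BINARY_OP * → -1 * -6 = 6. Stack: [6]
STORE_FAST t → t=6. Stack: []
LOAD_FAST a → push -6. Stack: [-6]
LOAD_CONST → push 4. Stack: [-6, 4]
BINARY_OP - → -6 - 4 = -10. Stack: [-10]
STORE_FAST y → y=-10. Stack: []
LOAD_FAST_LOAD_FAST t,y → push 6,-10. Stack: [6, -10]
COMPARE_OP bool(>=) → 6 vs -10 = True. Stack: [True]
POP_JUMP_IF_FALSE → pop True; no jump. Stack: []
LOAD_CONST → push 14. Stack: [14]
LOAD_FAST y → push -10. Stack: [14, -10]
BINARY_OP * → 14 * -10 = -140. Stack: [-140]
STORE_FAST q → q=-140. Stack: []
LOAD_FAST q → push -140. Stack: [-140]
RETURN_VALUE → return -140.

-140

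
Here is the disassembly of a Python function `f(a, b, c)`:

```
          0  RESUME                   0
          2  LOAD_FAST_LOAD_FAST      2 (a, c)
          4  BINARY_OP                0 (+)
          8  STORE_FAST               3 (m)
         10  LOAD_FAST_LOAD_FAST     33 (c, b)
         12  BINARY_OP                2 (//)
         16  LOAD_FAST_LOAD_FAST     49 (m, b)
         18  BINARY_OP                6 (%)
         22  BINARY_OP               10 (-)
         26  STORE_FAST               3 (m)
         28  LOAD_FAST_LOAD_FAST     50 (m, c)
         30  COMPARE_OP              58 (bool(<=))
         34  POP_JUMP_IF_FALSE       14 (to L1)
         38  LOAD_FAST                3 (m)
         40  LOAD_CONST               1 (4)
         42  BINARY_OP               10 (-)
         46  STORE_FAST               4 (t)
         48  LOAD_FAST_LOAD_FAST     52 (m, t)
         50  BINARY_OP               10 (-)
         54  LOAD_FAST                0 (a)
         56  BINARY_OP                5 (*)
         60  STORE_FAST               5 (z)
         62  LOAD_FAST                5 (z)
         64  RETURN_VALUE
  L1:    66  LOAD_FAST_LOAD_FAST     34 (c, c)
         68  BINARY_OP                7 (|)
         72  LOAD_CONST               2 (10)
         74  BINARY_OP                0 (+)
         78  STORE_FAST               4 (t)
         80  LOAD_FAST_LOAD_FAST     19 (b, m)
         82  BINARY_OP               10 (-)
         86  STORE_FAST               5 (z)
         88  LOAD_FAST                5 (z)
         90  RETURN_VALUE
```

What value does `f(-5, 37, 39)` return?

LOAD_FAST_LOAD_FAST a,c → push -5,39. Stack: [-5, 39]
BINARY_OP + → -5 + 39 = 34. Stack: [34]
STORE_FAST m → m=34. Stack: []
LOAD_FAST_LOAD_FAST c,b → push 39,37. Stack: [39, 37]
BINARY_OP // → 39 // 37 = 1. Stack: [1]
LOAD_FAST_LOAD_FAST m,b → push 34,37. Stack: [1, 34, 37]
BINARY_OP % → 34 % 37 = 34. Stack: [1, 34]
BINARY_OP - → 1 - 34 = -33. Stack: [-33]
STORE_FAST m → m=-33. Stack: []
LOAD_FAST_LOAD_FAST m,c → push -33,39. Stack: [-33, 39]
COMPARE_OP bool(<=) → -33 vs 39 = True. Stack: [True]
POP_JUMP_IF_FALSE → pop True; no jump. Stack: []
LOAD_FAST m → push -33. Stack: [-33]
LOAD_CONST → push 4. Stack: [-33, 4]
BINARY_OP - → -33 - 4 = -37. Stack: [-37]
STORE_FAST t → t=-37. Stack: []
LOAD_FAST_LOAD_FAST m,t → push -33,-37. Stack: [-33, -37]
BINARY_OP - → -33 - -37 = 4. Stack: [4]
LOAD_FAST a → push -5. Stack: [4, -5]
BINARY_OP * → 4 * -5 = -20. Stack: [-20]
STORE_FAST z → z=-20. Stack: []
LOAD_FAST z → push -20. Stack: [-20]
RETURN_VALUE → return -20.

-20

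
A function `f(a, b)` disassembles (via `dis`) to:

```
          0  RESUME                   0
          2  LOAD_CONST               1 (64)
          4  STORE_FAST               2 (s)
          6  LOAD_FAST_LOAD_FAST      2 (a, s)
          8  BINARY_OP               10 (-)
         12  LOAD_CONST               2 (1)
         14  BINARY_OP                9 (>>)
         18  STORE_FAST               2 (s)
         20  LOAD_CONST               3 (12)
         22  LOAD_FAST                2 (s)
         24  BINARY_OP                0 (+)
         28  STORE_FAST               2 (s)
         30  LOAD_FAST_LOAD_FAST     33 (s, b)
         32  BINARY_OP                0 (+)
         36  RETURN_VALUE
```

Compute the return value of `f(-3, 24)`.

2

LOAD_CONST → push 64. Stack: [64]
STORE_FAST s → s=64. Stack: []
LOAD_FAST_LOAD_FAST a,s → push -3,64. Stack: [-3, 64]
BINARY_OP - → -3 - 64 = -67. Stack: [-67]
LOAD_CONST → push 1. Stack: [-67, 1]
BINARY_OP >> → -67 >> 1 = -34. Stack: [-34]
STORE_FAST s → s=-34. Stack: []
LOAD_CONST → push 12. Stack: [12]
LOAD_FAST s → push -34. Stack: [12, -34]
BINARY_OP + → 12 + -34 = -22. Stack: [-22]
STORE_FAST s → s=-22. Stack: []
LOAD_FAST_LOAD_FAST s,b → push -22,24. Stack: [-22, 24]
BINARY_OP + → -22 + 24 = 2. Stack: [2]
RETURN_VALUE → return 2.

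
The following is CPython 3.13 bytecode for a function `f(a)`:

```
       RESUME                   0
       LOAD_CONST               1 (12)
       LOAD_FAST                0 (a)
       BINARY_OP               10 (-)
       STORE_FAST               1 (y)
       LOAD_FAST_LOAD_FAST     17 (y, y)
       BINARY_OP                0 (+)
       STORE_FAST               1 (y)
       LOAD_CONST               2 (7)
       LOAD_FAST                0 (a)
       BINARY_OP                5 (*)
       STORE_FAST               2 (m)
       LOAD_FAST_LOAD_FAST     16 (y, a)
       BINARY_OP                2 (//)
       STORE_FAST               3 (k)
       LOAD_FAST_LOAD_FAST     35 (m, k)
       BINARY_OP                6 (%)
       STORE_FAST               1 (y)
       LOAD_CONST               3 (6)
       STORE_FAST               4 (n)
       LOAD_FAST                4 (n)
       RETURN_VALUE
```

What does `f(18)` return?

6

LOAD_CONST → push 12. Stack: [12]
LOAD_FAST a → push 18. Stack: [12, 18]
BINARY_OP - → 12 - 18 = -6. Stack: [-6]
STORE_FAST y → y=-6. Stack: []
LOAD_FAST_LOAD_FAST y,y → push -6,-6. Stack: [-6, -6]
BINARY_OP + → -6 + -6 = -12. Stack: [-12]
STORE_FAST y → y=-12. Stack: []
LOAD_CONST → push 7. Stack: [7]
LOAD_FAST a → push 18. Stack: [7, 18]
BINARY_OP * → 7 * 18 = 126. Stack: [126]
STORE_FAST m → m=126. Stack: []
LOAD_FAST_LOAD_FAST y,a → push -12,18. Stack: [-12, 18]
BINARY_OP // → -12 // 18 = -1. Stack: [-1]
STORE_FAST k → k=-1. Stack: []
LOAD_FAST_LOAD_FAST m,k → push 126,-1. Stack: [126, -1]
BINARY_OP % → 126 % -1 = 0. Stack: [0]
STORE_FAST y → y=0. Stack: []
LOAD_CONST → push 6. Stack: [6]
STORE_FAST n → n=6. Stack: []
LOAD_FAST n → push 6. Stack: [6]
RETURN_VALUE → return 6.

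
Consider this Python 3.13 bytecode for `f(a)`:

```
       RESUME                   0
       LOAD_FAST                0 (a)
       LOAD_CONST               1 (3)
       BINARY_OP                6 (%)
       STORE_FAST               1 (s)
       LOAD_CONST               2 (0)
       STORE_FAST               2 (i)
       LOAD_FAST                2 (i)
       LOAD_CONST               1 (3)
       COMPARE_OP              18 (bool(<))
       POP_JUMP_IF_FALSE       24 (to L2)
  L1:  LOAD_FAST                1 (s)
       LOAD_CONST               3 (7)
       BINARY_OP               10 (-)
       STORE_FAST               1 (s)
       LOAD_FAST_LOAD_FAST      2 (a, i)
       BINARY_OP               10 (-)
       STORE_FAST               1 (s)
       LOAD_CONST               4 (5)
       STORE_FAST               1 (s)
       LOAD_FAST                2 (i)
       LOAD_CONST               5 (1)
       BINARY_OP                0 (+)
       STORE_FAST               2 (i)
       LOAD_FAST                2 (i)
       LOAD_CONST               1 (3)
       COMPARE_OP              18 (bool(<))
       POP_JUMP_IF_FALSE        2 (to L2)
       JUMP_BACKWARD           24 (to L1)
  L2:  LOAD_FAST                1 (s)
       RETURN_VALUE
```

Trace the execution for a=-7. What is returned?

5

LOAD_FAST a → push -7. Stack: [-7]
LOAD_CONST → push 3. Stack: [-7, 3]
BINARY_OP % → -7 % 3 = 2. Stack: [2]
STORE_FAST s → s=2. Stack: []
LOAD_CONST → push 0. Stack: [0]
STORE_FAST i → i=0. Stack: []
LOAD_FAST i → push 0. Stack: [0]
LOAD_CONST → push 3. Stack: [0, 3]
COMPARE_OP bool(<) → 0 vs 3 = True. Stack: [True]
POP_JUMP_IF_FALSE → pop True; no jump. Stack: []
LOAD_FAST s → push 2. Stack: [2]
LOAD_CONST → push 7. Stack: [2, 7]
BINARY_OP - → 2 - 7 = -5. Stack: [-5]
STORE_FAST s → s=-5. Stack: []
LOAD_FAST_LOAD_FAST a,i → push -7,0. Stack: [-7, 0]
BINARY_OP - → -7 - 0 = -7. Stack: [-7]
STORE_FAST s → s=-7. Stack: []
LOAD_CONST → push 5. Stack: [5]
STORE_FAST s → s=5. Stack: []
LOAD_FAST i → push 0. Stack: [0]
LOAD_CONST → push 1. Stack: [0, 1]
BINARY_OP + → 0 + 1 = 1. Stack: [1]
STORE_FAST i → i=1. Stack: []
LOAD_FAST i → push 1. Stack: [1]
LOAD_CONST → push 3. Stack: [1, 3]
COMPARE_OP bool(<) → 1 vs 3 = True. Stack: [True]
POP_JUMP_IF_FALSE → pop True; no jump. Stack: []
LOAD_FAST s → push 5. Stack: [5]
LOAD_CONST → push 7. Stack: [5, 7]
BINARY_OP - → 5 - 7 = -2. Stack: [-2]
STORE_FAST s → s=-2. Stack: []
LOAD_FAST_LOAD_FAST a,i → push -7,1. Stack: [-7, 1]
BINARY_OP - → -7 - 1 = -8. Stack: [-8]
STORE_FAST s → s=-8. Stack: []
LOAD_CONST → push 5. Stack: [5]
STORE_FAST s → s=5. Stack: []
LOAD_FAST i → push 1. Stack: [1]
LOAD_CONST → push 1. Stack: [1, 1]
BINARY_OP + → 1 + 1 = 2. Stack: [2]
STORE_FAST i → i=2. Stack: []
LOAD_FAST i → push 2. Stack: [2]
LOAD_CONST → push 3. Stack: [2, 3]
COMPARE_OP bool(<) → 2 vs 3 = True. Stack: [True]
POP_JUMP_IF_FALSE → pop True; no jump. Stack: []
LOAD_FAST s → push 5. Stack: [5]
LOAD_CONST → push 7. Stack: [5, 7]
BINARY_OP - → 5 - 7 = -2. Stack: [-2]
STORE_FAST s → s=-2. Stack: []
LOAD_FAST_LOAD_FAST a,i → push -7,2. Stack: [-7, 2]
BINARY_OP - → -7 - 2 = -9. Stack: [-9]
STORE_FAST s → s=-9. Stack: []
LOAD_CONST → push 5. Stack: [5]
STORE_FAST s → s=5. Stack: []
LOAD_FAST i → push 2. Stack: [2]
LOAD_CONST → push 1. Stack: [2, 1]
BINARY_OP + → 2 + 1 = 3. Stack: [3]
STORE_FAST i → i=3. Stack: []
LOAD_FAST i → push 3. Stack: [3]
LOAD_CONST → push 3. Stack: [3, 3]
COMPARE_OP bool(<) → 3 vs 3 = False. Stack: [False]
POP_JUMP_IF_FALSE → pop False; jump. Stack: []
LOAD_FAST s → push 5. Stack: [5]
RETURN_VALUE → return 5.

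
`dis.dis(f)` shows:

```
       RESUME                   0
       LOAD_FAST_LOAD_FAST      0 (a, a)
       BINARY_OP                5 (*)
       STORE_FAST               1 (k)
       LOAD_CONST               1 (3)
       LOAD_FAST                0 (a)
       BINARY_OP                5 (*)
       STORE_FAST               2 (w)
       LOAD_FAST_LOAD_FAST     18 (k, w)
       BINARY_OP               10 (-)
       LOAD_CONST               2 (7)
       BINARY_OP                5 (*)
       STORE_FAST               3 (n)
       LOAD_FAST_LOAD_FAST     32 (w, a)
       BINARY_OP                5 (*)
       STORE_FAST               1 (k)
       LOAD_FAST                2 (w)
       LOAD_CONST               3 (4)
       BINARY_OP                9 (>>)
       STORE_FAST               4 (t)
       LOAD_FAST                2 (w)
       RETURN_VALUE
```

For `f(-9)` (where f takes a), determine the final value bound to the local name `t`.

LOAD_FAST_LOAD_FAST a,a → push -9,-9. Stack: [-9, -9]
BINARY_OP * → -9 * -9 = 81. Stack: [81]
STORE_FAST k → k=81. Stack: []
LOAD_CONST → push 3. Stack: [3]
LOAD_FAST a → push -9. Stack: [3, -9]
BINARY_OP * → 3 * -9 = -27. Stack: [-27]
STORE_FAST w → w=-27. Stack: []
LOAD_FAST_LOAD_FAST k,w → push 81,-27. Stack: [81, -27]
BINARY_OP - → 81 - -27 = 108. Stack: [108]
LOAD_CONST → push 7. Stack: [108, 7]
BINARY_OP * → 108 * 7 = 756. Stack: [756]
STORE_FAST n → n=756. Stack: []
LOAD_FAST_LOAD_FAST w,a → push -27,-9. Stack: [-27, -9]
BINARY_OP * → -27 * -9 = 243. Stack: [243]
STORE_FAST k → k=243. Stack: []
LOAD_FAST w → push -27. Stack: [-27]
LOAD_CONST → push 4. Stack: [-27, 4]
BINARY_OP >> → -27 >> 4 = -2. Stack: [-2]
STORE_FAST t → t=-2. Stack: []
LOAD_FAST w → push -27. Stack: [-27]
RETURN_VALUE → return -27.

-2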